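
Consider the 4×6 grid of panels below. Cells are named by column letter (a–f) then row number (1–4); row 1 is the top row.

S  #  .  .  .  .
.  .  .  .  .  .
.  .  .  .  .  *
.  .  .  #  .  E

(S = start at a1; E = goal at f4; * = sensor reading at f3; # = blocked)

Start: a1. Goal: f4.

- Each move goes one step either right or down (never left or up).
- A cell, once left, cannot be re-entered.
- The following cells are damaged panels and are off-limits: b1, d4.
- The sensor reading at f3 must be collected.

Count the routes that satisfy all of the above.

6

A right/down-only route from a1 to f4 makes exactly 3 down-moves and 5 right-moves in some order.
With no other constraints that would be C(8,3) = 56 routes.
Split at f3 and multiply the segment counts (each segment already excludes blocked cells): a1→f3: 6; f3→f4: 1; product = 6.
That gives 6 routes.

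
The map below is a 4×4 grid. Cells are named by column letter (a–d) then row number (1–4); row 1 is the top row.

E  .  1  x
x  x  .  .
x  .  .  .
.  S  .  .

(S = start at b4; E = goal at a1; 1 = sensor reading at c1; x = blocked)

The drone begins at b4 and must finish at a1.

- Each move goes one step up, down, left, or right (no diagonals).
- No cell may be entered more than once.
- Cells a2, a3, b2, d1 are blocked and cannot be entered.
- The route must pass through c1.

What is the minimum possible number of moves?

6

Any route passes through c1 somewhere between b4 and a1. Summing Manhattan distances along the two legs (b4 → c1 → a1) gives a lower bound of 4 + 2 = 6 moves.
A route of 6 moves achieves this: b4 → b3 → c3 → c2 → c1 → b1 → a1.
Since 6 matches the lower bound, it is optimal.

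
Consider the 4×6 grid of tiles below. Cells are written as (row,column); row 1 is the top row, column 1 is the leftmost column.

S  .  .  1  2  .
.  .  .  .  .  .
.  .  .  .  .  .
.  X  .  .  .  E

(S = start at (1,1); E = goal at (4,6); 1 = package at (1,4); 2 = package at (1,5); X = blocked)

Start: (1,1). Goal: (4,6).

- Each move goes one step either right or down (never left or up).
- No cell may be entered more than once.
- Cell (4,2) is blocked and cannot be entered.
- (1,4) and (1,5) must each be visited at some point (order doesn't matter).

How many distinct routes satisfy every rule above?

4

A right/down-only route from (1,1) to (4,6) makes exactly 3 down-moves and 5 right-moves in some order.
With no other constraints that would be C(8,3) = 56 routes.
A monotone route can only reach the required cells in the order (1,4), (1,5), so split there and multiply the segment counts (each segment already excludes blocked cells): (1,1)→(1,4): 1; (1,4)→(1,5): 1; (1,5)→(4,6): 4; product = 4.
That gives 4 routes.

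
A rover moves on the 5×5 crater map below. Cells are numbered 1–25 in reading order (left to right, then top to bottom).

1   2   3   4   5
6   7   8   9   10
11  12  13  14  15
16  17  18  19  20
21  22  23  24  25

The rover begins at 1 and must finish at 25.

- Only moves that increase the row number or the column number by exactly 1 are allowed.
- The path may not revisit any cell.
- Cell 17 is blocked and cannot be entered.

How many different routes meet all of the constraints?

54

A right/down-only route from 1 to 25 makes exactly 4 down-moves and 4 right-moves in some order.
With no other constraints that would be C(8,4) = 70 routes.
Subtract routes through each blocked cell (inclusion–exclusion for overlaps): − through 17: 16 → 54.
That gives 54 routes.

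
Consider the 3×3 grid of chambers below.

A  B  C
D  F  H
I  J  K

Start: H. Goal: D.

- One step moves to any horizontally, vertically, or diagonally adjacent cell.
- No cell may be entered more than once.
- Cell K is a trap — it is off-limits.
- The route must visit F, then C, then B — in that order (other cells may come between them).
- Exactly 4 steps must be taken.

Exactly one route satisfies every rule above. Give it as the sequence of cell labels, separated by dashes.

H - F - C - B - D

The waypoints must appear in the order F, C, B, with no cell reused.
Route from H: left to F, up-right to C, left to B, down-left to D — 4 moves in all.
Check: order respected (F at step 1, C at step 2, B at step 3); 4 moves as required.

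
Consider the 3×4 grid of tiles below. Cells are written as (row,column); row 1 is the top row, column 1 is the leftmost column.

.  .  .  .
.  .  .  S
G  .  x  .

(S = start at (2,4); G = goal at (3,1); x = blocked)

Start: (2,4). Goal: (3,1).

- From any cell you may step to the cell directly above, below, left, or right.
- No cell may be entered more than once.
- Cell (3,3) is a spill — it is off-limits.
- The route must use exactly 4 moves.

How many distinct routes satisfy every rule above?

Need simple routes of exactly 4 moves from (2,4) to (3,1) (Manhattan distance 4, so 0 moves are spent on a detour and 0 undoing it).
Enumerating: (2,4) (2,3) (2,2) (3,2) (3,1) | (2,4) (2,3) (2,2) (2,1) (3,1).
That gives 2 routes.

2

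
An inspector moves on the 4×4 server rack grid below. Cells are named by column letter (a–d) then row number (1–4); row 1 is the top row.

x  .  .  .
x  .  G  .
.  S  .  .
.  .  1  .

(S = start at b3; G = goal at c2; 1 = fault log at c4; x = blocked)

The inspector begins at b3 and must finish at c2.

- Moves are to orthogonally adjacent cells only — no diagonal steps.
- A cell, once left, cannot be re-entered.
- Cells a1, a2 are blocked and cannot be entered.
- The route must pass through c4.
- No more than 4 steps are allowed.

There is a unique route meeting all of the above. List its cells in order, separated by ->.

b3 -> b4 -> c4 -> c3 -> c2

The 4-move cap with required stops at c4 leaves no slack for detours.
Route from b3: down to b4, right to c4, 2× up (reaching c2) — 4 moves in all.
Check: all required cells visited; 4 ≤ 4 moves.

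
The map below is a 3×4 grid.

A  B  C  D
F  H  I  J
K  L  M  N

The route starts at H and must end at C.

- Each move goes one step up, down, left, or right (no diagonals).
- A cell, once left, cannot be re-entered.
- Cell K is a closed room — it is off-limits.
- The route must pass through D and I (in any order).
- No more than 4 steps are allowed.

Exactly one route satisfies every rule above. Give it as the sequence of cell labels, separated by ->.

H -> I -> J -> D -> C

Any route must reach D and I and still end at C within 4 moves, so the order of the required stops is forced.
Route from H: 2× right (reaching J), up to D, left to C — 4 moves in all.
Check: all required cells visited; 4 ≤ 4 moves.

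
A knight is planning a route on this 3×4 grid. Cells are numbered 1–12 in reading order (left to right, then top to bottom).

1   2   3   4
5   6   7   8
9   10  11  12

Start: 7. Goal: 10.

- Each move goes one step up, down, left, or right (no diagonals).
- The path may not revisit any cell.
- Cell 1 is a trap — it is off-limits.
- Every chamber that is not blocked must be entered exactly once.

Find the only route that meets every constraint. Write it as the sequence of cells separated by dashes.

Need to visit all 11 open cells exactly once, starting at 7 and ending at 10.
Route from 7: down 1 to 11, right 1 to 12, up 2 to 4, left 2 to 2, down 1 to 6, left 1 to 5, down 1 to 9, right 1 to 10 — 10 moves in all.
Check: all 11 open cells covered.

7 - 11 - 12 - 8 - 4 - 3 - 2 - 6 - 5 - 9 - 10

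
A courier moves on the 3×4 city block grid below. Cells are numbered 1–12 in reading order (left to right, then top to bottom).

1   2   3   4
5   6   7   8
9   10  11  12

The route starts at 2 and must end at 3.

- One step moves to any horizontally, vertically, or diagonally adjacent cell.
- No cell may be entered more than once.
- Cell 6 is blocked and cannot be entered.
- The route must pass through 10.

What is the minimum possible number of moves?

4

Any route passes through 10 somewhere between 2 and 3. Summing Chebyshev distances along the two legs (2 → 10 → 3) gives a lower bound of 2 + 2 = 4 moves.
A route of 4 moves achieves this: 2 → 5 → 10 → 7 → 3.
Since 4 matches the lower bound, it is optimal.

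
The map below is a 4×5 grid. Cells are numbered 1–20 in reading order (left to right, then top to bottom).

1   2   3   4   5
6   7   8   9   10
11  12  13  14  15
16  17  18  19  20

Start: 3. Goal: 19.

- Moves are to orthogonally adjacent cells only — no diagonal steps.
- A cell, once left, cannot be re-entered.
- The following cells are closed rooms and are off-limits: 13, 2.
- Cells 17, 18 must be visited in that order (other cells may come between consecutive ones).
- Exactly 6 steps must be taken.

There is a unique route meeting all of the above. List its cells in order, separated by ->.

3 -> 8 -> 7 -> 12 -> 17 -> 18 -> 19

The waypoints must appear in the order 17, 18, with no cell reused.
Route from 3: down to 8, left to 7, 2× down (reaching 17), 2× right (reaching 19) — 6 moves in all.
Check: order respected (17 at step 4, 18 at step 5); 6 moves as required.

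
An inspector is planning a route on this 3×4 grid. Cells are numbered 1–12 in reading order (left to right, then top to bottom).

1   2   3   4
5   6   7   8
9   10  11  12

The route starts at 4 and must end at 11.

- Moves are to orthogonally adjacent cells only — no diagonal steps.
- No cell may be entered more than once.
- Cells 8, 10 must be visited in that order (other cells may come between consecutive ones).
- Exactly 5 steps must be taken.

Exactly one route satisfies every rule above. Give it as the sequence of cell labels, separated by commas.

4, 8, 7, 6, 10, 11

The waypoints must appear in the order 8, 10, with no cell reused.
Route from 4: down to 8, 2× left (reaching 6), down to 10, right to 11 — 5 moves in all.
Check: order respected (8 at step 1, 10 at step 4); 5 moves as required.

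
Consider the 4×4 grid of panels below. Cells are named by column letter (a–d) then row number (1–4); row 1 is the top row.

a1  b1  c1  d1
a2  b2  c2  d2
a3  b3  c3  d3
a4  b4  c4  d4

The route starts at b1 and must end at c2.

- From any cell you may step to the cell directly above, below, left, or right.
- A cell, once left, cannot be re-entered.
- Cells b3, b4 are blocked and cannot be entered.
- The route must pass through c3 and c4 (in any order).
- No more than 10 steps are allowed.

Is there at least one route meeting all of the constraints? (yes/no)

yes

One route that works: b1 → c1 → d1 → d2 → d3 → d4 → c4 → c3 → c2.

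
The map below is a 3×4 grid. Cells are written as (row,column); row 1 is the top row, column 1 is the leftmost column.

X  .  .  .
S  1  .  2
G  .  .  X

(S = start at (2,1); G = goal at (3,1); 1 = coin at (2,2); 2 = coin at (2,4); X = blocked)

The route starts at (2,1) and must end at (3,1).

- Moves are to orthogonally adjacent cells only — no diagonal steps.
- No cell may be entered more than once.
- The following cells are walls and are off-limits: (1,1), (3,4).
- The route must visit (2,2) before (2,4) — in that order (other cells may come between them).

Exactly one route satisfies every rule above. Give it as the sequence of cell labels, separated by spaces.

(2,1) (2,2) (1,2) (1,3) (1,4) (2,4) (2,3) (3,3) (3,2) (3,1)

The waypoints must appear in the order (2,2), (2,4), with no cell reused.
Route from (2,1): right to (2,2), up to (1,2), 2× right (reaching (1,4)), down to (2,4), left to (2,3), down to (3,3), 2× left (reaching (3,1)) — 9 moves in all.
Check: order respected (1 at step 1, 2 at step 5).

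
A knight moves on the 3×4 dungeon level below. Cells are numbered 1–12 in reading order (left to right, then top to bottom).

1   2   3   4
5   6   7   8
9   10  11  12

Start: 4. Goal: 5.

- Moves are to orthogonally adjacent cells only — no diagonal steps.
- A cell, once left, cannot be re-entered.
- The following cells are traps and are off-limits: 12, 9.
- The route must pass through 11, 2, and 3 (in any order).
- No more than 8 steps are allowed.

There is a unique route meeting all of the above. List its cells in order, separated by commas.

4, 3, 7, 11, 10, 6, 2, 1, 5

The budget equals the shortest possible length, so every move has to be on a shortest route through the required cells.
Route from 4: left 1 to 3, down 2 to 11, left 1 to 10, up 2 to 2, left 1 to 1, down 1 to 5 — 8 moves in all.
Check: all required cells visited; 8 ≤ 8 moves.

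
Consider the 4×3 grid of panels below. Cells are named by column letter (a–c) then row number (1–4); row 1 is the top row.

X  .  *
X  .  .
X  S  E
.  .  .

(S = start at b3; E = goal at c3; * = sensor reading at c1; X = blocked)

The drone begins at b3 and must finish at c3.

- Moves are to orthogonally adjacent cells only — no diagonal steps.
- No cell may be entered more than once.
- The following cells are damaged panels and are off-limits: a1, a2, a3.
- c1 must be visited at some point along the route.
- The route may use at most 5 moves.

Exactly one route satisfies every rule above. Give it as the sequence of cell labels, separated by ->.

b3 -> b2 -> b1 -> c1 -> c2 -> c3

Any route must reach c1 and still end at c3 within 5 moves, so the order of the required stops is forced.
Route from b3: up 2 to b1, right 1 to c1, down 2 to c3 — 5 moves in all.
Check: all required cells visited; 5 ≤ 5 moves.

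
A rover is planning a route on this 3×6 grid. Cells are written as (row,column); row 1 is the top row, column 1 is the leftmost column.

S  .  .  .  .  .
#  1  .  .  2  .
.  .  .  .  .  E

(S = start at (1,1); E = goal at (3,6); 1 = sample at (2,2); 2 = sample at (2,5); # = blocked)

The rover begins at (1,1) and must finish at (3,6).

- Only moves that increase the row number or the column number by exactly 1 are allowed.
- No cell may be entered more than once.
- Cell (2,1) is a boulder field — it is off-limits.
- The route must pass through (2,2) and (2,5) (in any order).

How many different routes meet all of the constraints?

2

A right/down-only route from (1,1) to (3,6) makes exactly 2 down-moves and 5 right-moves in some order.
With no other constraints that would be C(7,2) = 21 routes.
A monotone route can only reach the required cells in the order (2,2), (2,5), so split there and multiply the segment counts (each segment already excludes blocked cells): (1,1)→(2,2): 1; (2,2)→(2,5): 1; (2,5)→(3,6): 2; product = 2.
That gives 2 routes.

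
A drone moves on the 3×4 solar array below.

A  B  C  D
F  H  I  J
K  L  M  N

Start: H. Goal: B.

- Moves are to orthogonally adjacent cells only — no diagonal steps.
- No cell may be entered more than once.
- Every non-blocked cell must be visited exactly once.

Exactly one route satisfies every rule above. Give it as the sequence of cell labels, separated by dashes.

Need to visit all 12 open cells exactly once, starting at H and ending at B.
Cell K has only two open neighbours (F and L), so the path must pass straight through it: one of those is the cell it's entered from and the other is where it exits.
Route from H: right 1 to I, up 1 to C, right 1 to D, down 2 to N, left 3 to K, up 2 to A, right 1 to B — 11 moves in all.
Check: all 12 open cells covered.

H - I - C - D - J - N - M - L - K - F - A - B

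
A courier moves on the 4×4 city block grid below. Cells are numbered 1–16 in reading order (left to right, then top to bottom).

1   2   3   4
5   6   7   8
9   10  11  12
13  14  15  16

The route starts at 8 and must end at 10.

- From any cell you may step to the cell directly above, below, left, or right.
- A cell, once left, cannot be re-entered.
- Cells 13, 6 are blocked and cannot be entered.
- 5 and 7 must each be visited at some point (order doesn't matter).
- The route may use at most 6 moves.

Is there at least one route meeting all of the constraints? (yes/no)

Even ignoring the no-revisit rule, getting from 8 to 10, taking the cheapest ordering 8 → 7 → 5 → 10 needs at least 1 + 4 + 2 = 7 moves (fewest moves per leg, detouring around blocked cells), which exceeds the 6-move limit.

no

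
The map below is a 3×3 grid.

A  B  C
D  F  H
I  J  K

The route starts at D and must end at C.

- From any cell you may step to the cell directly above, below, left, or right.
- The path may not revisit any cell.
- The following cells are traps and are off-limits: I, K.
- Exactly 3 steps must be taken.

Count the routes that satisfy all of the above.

Need simple routes of exactly 3 moves from D to C (Manhattan distance 3, so 0 moves are spent on a detour and 0 undoing it).
Enumerating: D A B C | D F B C | D F H C.
That gives 3 routes.

3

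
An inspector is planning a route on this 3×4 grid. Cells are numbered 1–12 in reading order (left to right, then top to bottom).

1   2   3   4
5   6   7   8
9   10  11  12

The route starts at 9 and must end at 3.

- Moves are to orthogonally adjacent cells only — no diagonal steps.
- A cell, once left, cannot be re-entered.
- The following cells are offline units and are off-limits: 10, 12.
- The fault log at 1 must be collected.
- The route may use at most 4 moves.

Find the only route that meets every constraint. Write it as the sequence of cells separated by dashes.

Any route must reach 1 and still end at 3 within 4 moves, so the order of the required stops is forced.
Route from 9: 2× up (reaching 1), 2× right (reaching 3) — 4 moves in all.
Check: all required cells visited; 4 ≤ 4 moves.

9 - 5 - 1 - 2 - 3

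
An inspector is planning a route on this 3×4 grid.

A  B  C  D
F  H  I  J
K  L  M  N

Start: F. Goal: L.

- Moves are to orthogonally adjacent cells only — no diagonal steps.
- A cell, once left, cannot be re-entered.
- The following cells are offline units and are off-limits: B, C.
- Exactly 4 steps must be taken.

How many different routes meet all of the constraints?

Need simple routes of exactly 4 moves from F to L (Manhattan distance 2, so 1 moves are spent on a detour and 1 undoing it).
Enumerating: F H I M L.
That gives 1 route.

1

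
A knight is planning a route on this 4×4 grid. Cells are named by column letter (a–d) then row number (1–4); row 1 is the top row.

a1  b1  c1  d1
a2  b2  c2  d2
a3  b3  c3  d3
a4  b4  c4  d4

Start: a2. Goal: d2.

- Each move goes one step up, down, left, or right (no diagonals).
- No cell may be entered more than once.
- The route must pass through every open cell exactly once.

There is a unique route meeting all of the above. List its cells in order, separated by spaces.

a2 a1 b1 b2 b3 a3 a4 b4 c4 d4 d3 c3 c2 c1 d1 d2

Need to visit all 16 open cells exactly once, starting at a2 and ending at d2.
Cell d1 has only two open neighbours (d2 and c1), so the path must pass straight through it: one of those is the cell it's entered from and the other is where it exits.
Route from a2: up 1 to a1, right 1 to b1, down 2 to b3, left 1 to a3, down 1 to a4, right 3 to d4, up 1 to d3, left 1 to c3, up 2 to c1, right 1 to d1, down 1 to d2 — 15 moves in all.
Check: all 16 open cells covered.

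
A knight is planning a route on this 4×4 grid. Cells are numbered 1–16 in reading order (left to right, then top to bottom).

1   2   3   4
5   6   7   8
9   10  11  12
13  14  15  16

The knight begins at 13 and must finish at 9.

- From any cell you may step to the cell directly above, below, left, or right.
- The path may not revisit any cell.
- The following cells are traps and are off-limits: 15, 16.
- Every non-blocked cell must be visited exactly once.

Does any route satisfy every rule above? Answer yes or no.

yes

One route that works: 13 → 14 → 10 → 6 → 7 → 11 → 12 → 8 → 4 → 3 → 2 → 1 → 5 → 9.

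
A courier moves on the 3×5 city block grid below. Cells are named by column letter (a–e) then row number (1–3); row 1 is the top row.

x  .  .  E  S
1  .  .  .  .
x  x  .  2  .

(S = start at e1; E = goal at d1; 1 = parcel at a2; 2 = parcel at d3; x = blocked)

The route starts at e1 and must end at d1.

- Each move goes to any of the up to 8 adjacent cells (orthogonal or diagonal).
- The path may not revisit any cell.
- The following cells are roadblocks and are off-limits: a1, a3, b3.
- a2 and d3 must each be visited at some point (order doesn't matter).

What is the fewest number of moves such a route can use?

Any route passes through a2 and d3 in some order between e1 and d1. Summing Chebyshev distances along each leg and taking the cheapest ordering (e1 → d3 → a2 → d1) gives a lower bound of 2 + 3 + 3 = 8 moves.
A route of 8 moves achieves this: e1 → d2 → d3 → c2 → b1 → a2 → b2 → c1 → d1.
Since 8 matches the lower bound, it is optimal.

8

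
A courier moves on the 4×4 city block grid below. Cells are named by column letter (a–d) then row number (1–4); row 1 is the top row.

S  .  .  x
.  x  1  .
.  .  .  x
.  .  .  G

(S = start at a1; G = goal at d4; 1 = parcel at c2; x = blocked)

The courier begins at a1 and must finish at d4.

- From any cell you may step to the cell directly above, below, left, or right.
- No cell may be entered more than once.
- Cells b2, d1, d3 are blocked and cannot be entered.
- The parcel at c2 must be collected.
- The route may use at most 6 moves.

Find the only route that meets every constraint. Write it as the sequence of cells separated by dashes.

The budget equals the shortest possible length, so every move has to be on a shortest route through the required cells.
Route from a1: right 2 to c1, down 3 to c4, right 1 to d4 — 6 moves in all.
Check: all required cells visited; 6 ≤ 6 moves.

a1 - b1 - c1 - c2 - c3 - c4 - d4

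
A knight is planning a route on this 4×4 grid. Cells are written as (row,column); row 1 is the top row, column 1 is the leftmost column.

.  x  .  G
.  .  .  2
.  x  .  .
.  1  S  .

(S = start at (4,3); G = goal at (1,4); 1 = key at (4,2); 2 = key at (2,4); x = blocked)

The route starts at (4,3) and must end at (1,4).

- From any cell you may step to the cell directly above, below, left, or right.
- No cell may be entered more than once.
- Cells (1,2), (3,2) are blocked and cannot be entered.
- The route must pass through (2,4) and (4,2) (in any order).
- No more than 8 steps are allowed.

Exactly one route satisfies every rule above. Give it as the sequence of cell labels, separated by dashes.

(4,3) - (4,2) - (4,1) - (3,1) - (2,1) - (2,2) - (2,3) - (2,4) - (1,4)

Any route must reach (2,4) and (4,2) and still end at (1,4) within 8 moves, so the order of the required stops is forced.
Route from (4,3): 2× left (reaching (4,1)), 2× up (reaching (2,1)), 3× right (reaching (2,4)), up to (1,4) — 8 moves in all.
Check: all required cells visited; 8 ≤ 8 moves.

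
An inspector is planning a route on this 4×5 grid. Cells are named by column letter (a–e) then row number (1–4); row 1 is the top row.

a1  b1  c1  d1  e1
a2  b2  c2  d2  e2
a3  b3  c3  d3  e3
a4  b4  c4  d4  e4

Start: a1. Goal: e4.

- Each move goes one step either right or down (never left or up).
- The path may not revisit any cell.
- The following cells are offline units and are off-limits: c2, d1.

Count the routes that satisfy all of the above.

13

A right/down-only route from a1 to e4 makes exactly 3 down-moves and 4 right-moves in some order.
With no other constraints that would be C(7,3) = 35 routes.
Subtract routes through each blocked cell (inclusion–exclusion for overlaps): − through d1: 4 − through c2: 18 → 13.
That gives 13 routes.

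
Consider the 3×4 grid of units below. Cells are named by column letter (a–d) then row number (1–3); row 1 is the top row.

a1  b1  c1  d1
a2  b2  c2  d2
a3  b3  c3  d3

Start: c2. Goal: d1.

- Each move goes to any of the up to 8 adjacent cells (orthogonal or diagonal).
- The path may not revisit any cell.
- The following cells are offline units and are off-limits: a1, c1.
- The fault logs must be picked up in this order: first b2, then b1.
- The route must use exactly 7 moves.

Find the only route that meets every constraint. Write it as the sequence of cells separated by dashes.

c2 - b2 - b1 - a2 - b3 - c3 - d2 - d1

The waypoints must appear in the order b2, b1, with no cell reused.
Route from c2: left 1 to b2, up 1 to b1, down-left 1 to a2, down-right 1 to b3, right 1 to c3, up-right 1 to d2, up 1 to d1 — 7 moves in all.
Check: order respected (b2 at step 1, b1 at step 2); 7 moves as required.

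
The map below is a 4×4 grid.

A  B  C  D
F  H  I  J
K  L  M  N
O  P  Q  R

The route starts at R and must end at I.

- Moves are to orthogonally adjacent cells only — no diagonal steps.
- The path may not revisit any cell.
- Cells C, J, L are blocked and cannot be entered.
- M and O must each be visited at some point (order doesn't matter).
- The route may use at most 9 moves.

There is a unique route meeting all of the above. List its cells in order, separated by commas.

Any route must reach M and O and still end at I within 9 moves, so the order of the required stops is forced.
Route from R: up to N, left to M, down to Q, 2× left (reaching O), 2× up (reaching F), 2× right (reaching I) — 9 moves in all.
Check: all required cells visited; 9 ≤ 9 moves.

R, N, M, Q, P, O, K, F, H, I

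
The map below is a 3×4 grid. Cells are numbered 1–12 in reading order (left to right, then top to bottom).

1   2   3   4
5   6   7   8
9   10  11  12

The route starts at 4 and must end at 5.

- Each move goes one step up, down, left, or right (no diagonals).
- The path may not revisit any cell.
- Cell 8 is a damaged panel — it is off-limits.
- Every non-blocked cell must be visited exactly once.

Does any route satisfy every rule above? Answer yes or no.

no

Cell 12 has only one open neighbour but is neither the start nor the goal, so a Hamiltonian route would have to both enter and leave it through the same neighbour — impossible without revisiting.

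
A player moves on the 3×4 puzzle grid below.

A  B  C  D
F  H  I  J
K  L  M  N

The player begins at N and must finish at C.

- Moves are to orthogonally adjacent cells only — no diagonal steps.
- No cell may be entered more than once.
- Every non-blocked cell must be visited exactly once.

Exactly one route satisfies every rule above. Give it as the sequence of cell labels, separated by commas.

Need to visit all 12 open cells exactly once, starting at N and ending at C.
Cell D has only two open neighbours (J and C), so the path must pass straight through it: one of those is the cell it's entered from and the other is where it exits.
Route from N: left 3 to K, up 2 to A, right 1 to B, down 1 to H, right 2 to J, up 1 to D, left 1 to C — 11 moves in all.
Check: all 12 open cells covered.

N, M, L, K, F, A, B, H, I, J, D, C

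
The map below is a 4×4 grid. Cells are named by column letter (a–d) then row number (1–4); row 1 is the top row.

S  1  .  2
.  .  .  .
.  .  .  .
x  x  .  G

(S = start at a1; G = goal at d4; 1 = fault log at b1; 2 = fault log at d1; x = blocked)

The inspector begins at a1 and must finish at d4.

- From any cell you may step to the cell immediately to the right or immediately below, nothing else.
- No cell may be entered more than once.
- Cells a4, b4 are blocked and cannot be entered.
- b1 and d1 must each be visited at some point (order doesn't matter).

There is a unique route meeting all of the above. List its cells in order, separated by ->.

Moves only go right or down, so the column and row indices never decrease.
Route from a1: right 3 to d1, down 3 to d4 — 6 moves in all.
Check: all required cells visited.

a1 -> b1 -> c1 -> d1 -> d2 -> d3 -> d4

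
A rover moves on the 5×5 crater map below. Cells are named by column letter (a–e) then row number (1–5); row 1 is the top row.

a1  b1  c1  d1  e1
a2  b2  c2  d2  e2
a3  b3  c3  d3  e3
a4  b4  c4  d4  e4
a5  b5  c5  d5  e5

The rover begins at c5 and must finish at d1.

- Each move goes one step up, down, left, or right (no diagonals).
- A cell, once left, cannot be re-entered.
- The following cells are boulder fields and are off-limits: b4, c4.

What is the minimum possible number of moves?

The Manhattan distance from c5 to d1 is |5−1| + |3−4| = 5, so at least 5 moves are needed.
A route of 5 moves achieves this: c5 → d5 → d4 → d3 → d2 → d1.
Since 5 matches the lower bound, it is optimal.

5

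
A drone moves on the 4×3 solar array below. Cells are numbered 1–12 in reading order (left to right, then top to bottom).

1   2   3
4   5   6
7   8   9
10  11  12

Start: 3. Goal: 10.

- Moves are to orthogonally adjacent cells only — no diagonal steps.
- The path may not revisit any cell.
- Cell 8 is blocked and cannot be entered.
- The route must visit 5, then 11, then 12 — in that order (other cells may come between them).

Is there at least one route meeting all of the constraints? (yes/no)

no

Ignoring the required order, 2 revisit-free routes from 3 to 10 pass through all of 5, 11, and 12; the waypoint orders that occur are 5 → 12 → 11 (2) — never 5 → 11 → 12.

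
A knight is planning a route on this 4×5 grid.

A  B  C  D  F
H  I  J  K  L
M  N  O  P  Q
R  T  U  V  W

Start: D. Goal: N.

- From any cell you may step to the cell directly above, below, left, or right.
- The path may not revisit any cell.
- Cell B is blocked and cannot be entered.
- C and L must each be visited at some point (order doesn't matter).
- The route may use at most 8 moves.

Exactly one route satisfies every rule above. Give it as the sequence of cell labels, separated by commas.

D, C, J, K, L, Q, P, O, N

Any route must reach C and L and still end at N within 8 moves, so the order of the required stops is forced.
Route from D: left to C, down to J, 2× right (reaching L), down to Q, 3× left (reaching N) — 8 moves in all.
Check: all required cells visited; 8 ≤ 8 moves.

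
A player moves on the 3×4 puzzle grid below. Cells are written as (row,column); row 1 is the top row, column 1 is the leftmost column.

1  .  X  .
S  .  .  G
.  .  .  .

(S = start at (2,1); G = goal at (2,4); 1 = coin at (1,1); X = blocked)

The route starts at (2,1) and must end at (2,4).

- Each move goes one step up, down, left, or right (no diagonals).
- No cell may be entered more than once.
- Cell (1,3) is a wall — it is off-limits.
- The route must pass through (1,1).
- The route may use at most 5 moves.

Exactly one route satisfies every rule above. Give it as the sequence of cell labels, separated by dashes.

(2,1) - (1,1) - (1,2) - (2,2) - (2,3) - (2,4)

The budget equals the shortest possible length, so every move has to be on a shortest route through the required cells.
Route from (2,1): up 1 to (1,1), right 1 to (1,2), down 1 to (2,2), right 2 to (2,4) — 5 moves in all.
Check: all required cells visited; 5 ≤ 5 moves.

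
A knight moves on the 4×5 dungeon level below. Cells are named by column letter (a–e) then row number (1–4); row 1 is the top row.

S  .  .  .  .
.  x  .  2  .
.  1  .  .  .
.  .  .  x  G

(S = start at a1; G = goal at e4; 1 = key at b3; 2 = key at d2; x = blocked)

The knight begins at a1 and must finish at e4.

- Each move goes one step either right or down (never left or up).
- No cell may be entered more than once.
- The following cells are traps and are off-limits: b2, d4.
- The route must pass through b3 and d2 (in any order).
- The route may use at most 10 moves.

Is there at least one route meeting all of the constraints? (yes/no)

no

b3 is below but to the left of d2: going d2 → b3 would need a leftward move and b3 → d2 an upward move, so no right/down-only route can visit both required cells.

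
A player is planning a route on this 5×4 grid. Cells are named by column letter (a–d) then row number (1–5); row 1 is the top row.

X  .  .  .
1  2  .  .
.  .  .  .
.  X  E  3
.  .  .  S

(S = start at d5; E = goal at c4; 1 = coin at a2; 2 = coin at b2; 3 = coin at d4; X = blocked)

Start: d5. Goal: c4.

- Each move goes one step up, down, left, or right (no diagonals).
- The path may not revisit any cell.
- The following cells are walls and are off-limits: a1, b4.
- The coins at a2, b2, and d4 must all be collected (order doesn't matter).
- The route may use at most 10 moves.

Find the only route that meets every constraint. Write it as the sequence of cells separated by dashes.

d5 - d4 - d3 - d2 - c2 - b2 - a2 - a3 - b3 - c3 - c4

Any route must reach a2, b2, and d4 and still end at c4 within 10 moves, so the order of the required stops is forced.
Route from d5: up 3 to d2, left 3 to a2, down 1 to a3, right 2 to c3, down 1 to c4 — 10 moves in all.
Check: all required cells visited; 10 ≤ 10 moves.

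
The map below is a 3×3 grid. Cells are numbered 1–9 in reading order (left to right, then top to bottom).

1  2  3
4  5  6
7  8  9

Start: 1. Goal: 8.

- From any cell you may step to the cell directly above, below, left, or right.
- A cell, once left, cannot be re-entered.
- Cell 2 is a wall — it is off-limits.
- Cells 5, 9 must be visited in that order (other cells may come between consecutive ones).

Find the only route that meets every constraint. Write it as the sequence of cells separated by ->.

1 -> 4 -> 5 -> 6 -> 9 -> 8

The waypoints must appear in the order 5, 9, with no cell reused.
Route from 1: down to 4, 2× right (reaching 6), down to 9, left to 8 — 5 moves in all.
Check: order respected (5 at step 2, 9 at step 4).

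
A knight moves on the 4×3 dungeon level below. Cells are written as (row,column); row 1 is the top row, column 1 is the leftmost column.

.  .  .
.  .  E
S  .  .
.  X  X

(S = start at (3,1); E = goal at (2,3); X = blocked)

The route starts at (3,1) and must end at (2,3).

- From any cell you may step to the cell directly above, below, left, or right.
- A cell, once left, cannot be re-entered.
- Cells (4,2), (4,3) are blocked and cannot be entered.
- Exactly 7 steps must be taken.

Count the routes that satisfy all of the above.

2

Need simple routes of exactly 7 moves from (3,1) to (2,3) (Manhattan distance 3, so 2 moves are spent on a detour and 2 undoing it).
Enumerating: (3,1) (2,1) (1,1) (1,2) (2,2) (3,2) (3,3) (2,3) | (3,1) (3,2) (2,2) (2,1) (1,1) (1,2) (1,3) (2,3).
That gives 2 routes.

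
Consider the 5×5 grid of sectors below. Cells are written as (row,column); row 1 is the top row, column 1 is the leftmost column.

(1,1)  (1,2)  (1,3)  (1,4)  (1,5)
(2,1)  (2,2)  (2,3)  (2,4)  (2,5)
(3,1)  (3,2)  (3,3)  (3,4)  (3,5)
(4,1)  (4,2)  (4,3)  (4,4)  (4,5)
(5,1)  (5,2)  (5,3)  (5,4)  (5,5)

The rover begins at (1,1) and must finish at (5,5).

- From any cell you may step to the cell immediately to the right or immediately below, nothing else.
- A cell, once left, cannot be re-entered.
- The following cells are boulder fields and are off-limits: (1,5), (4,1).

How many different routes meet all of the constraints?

A right/down-only route from (1,1) to (5,5) makes exactly 4 down-moves and 4 right-moves in some order.
With no other constraints that would be C(8,4) = 70 routes.
Subtract routes through each blocked cell (inclusion–exclusion for overlaps): − through (1,5): 1 − through (4,1): 5 → 64.
That gives 64 routes.

64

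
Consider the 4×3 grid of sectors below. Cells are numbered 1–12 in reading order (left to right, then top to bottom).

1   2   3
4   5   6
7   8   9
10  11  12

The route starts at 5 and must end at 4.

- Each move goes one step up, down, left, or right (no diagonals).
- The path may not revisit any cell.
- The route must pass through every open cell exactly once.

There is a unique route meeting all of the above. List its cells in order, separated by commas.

Need to visit all 12 open cells exactly once, starting at 5 and ending at 4.
Route from 5: down 1 to 8, left 1 to 7, down 1 to 10, right 2 to 12, up 3 to 3, left 2 to 1, down 1 to 4 — 11 moves in all.
Check: all 12 open cells covered.

5, 8, 7, 10, 11, 12, 9, 6, 3, 2, 1, 4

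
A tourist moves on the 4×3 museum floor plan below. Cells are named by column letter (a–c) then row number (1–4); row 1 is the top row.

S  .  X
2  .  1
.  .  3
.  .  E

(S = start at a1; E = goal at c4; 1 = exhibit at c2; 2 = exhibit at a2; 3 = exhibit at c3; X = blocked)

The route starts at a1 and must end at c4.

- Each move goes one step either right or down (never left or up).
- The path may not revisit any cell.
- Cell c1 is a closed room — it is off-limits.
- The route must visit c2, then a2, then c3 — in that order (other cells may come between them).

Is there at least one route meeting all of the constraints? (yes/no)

a2 lies to the left of c2, so going from c2 to a2 would need a leftward move — but moves only go right/down, so c2 cannot be visited before a2.

no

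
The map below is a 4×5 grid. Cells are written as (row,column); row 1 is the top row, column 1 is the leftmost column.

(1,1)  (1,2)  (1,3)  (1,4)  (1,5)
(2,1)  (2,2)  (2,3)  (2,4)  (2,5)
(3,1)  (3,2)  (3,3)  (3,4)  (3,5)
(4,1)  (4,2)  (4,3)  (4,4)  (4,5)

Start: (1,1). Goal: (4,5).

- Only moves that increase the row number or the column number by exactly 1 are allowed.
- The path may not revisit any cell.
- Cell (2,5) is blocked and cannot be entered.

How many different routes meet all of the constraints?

30

A right/down-only route from (1,1) to (4,5) makes exactly 3 down-moves and 4 right-moves in some order.
With no other constraints that would be C(7,3) = 35 routes.
Subtract routes through each blocked cell (inclusion–exclusion for overlaps): − through (2,5): 5 → 30.
That gives 30 routes.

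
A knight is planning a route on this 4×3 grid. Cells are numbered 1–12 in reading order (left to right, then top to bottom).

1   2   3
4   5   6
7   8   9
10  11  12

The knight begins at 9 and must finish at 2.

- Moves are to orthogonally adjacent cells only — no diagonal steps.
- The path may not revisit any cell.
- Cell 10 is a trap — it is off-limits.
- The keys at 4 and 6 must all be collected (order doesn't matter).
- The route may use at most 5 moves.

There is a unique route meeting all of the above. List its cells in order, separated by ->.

Any route must reach 4 and 6 and still end at 2 within 5 moves, so the order of the required stops is forced.
Route from 9: up 1 to 6, left 2 to 4, up 1 to 1, right 1 to 2 — 5 moves in all.
Check: all required cells visited; 5 ≤ 5 moves.

9 -> 6 -> 5 -> 4 -> 1 -> 2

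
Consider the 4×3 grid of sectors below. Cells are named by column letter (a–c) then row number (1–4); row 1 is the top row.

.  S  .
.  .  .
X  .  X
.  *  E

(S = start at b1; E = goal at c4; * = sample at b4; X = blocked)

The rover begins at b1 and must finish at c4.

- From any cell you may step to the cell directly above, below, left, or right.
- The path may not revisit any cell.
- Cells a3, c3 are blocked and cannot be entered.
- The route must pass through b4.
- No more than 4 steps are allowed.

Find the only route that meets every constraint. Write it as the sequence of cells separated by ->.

Any route must reach b4 and still end at c4 within 4 moves, so the order of the required stops is forced.
Route from b1: down 3 to b4, right 1 to c4 — 4 moves in all.
Check: all required cells visited; 4 ≤ 4 moves.

b1 -> b2 -> b3 -> b4 -> c4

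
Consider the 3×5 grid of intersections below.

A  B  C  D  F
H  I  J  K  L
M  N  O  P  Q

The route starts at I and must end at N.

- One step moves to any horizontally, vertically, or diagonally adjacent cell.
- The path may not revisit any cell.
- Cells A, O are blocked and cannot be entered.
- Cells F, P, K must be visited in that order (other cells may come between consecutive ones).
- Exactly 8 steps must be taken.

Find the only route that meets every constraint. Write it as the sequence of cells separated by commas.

The waypoints must appear in the order F, P, K, with no cell reused.
Route from I: up-right to C, 2× right (reaching F), down to L, down-left to P, up to K, left to J, down-left to N — 8 moves in all.
Check: order respected (F at step 3, P at step 5, K at step 6); 8 moves as required.

I, C, D, F, L, P, K, J, N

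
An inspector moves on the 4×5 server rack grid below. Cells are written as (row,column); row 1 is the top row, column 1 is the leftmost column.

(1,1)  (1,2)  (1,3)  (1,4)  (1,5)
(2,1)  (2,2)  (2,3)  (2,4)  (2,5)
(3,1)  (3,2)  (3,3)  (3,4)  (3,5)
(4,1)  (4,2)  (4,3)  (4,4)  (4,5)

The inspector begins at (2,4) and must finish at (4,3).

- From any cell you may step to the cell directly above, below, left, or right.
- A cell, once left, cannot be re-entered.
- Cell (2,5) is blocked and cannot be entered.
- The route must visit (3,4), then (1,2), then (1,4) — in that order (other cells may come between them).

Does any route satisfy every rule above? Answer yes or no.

Ignoring the required order, 24 revisit-free routes from (2,4) to (4,3) pass through all of (3,4), (1,2), and (1,4); the waypoint orders that occur are (1,4) → (1,2) → (3,4) (24) — never (3,4) → (1,2) → (1,4).

no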